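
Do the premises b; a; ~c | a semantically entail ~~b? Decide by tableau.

Yes

Initial set: {b; a; (~c | a); ~~~b}.
~~~b: drop double negation, giving ~b.
× closes — contains both b and ~b.
All 1 branch closes.
Every branch closed, so the premises entail the conclusion.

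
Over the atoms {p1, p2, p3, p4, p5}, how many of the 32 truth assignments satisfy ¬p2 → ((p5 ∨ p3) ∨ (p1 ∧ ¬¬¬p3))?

Initial set: {T (¬p2 → ((p5 ∨ p3) ∨ (p1 ∧ ¬¬¬p3)))}.
T (¬p2 → ((p5 ∨ p3) ∨ (p1 ∧ ¬¬¬p3))): β-rule — branch into F ¬p2  //  T ((p5 ∨ p3) ∨ (p1 ∧ ¬¬¬p3)).
  branch 1 (add F ¬p2):
    ○ open, literals {p2=true}.
  branch 2 (add T ((p5 ∨ p3) ∨ (p1 ∧ ¬¬¬p3))):
    T ((p5 ∨ p3) ∨ (p1 ∧ ¬¬¬p3)): β-rule — branch into T (p5 ∨ p3)  //  T (p1 ∧ ¬¬¬p3).
      branch 2.1 (add T (p5 ∨ p3)):
        T (p5 ∨ p3): β-rule — branch into T p5  //  T p3.
          branch 2.1.1 (add T p5):
            ○ open, literals {p5=true}.
          branch 2.1.2 (add T p3):
            ○ open, literals {p3=true}.
      branch 2.2 (add T (p1 ∧ ¬¬¬p3)):
        T (p1 ∧ ¬¬¬p3): α-rule — add T p1, T ¬¬¬p3.
        T ¬¬¬p3: drop double negation, giving T ¬p3.
        ○ open, literals {p1=true, p3=false}.
0 branches closed, 4 open.
Each open branch fixes some atoms; the unmentioned ones are free. Counting distinct full assignments: branch {p2=true} (p1, p3, p4, p5) contributes 16 new; branch {p5=true} (p1, p2, p3, p4) contributes 8 new; branch {p3=true} (p1, p2, p4, p5) contributes 4 new; branch {p1=true, p3=false} (p2, p4, p5) contributes 2 new. Total: 30.

30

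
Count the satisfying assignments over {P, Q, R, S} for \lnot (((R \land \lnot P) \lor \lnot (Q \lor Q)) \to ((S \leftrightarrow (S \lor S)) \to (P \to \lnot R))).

2

Initial set: {T \lnot (((R \land \lnot P) \lor \lnot (Q \lor Q)) \to ((S \leftrightarrow (S \lor S)) \to (P \to \lnot R)))}.
T \lnot (((R \land \lnot P) \lor \lnot (Q \lor Q)) \to ((S \leftrightarrow (S \lor S)) \to (P \to \lnot R))): α-rule — add T ((R \land \lnot P) \lor \lnot (Q \lor Q)), F ((S \leftrightarrow (S \lor S)) \to (P \to \lnot R)).
F ((S \leftrightarrow (S \lor S)) \to (P \to \lnot R)): α-rule — add T (S \leftrightarrow (S \lor S)), F (P \to \lnot R).
F (P \to \lnot R): α-rule — add T P, F \lnot R.
T ((R \land \lnot P) \lor \lnot (Q \lor Q)): β-rule — branch into T (R \land \lnot P)  //  T \lnot (Q \lor Q).
  branch 1 (add T (R \land \lnot P)):
    T (R \land \lnot P): α-rule — add T R, T \lnot P.
    × closes — contains both P and \lnot P.
  branch 2 (add T \lnot (Q \lor Q)):
    T \lnot (Q \lor Q): α-rule — add F Q, F Q.
    T (S \leftrightarrow (S \lor S)): β-rule — branch into T S, T (S \lor S)  //  F S, F (S \lor S).
      branch 2.1 (add T S, T (S \lor S)):
        T (S \lor S): β-rule — branch into T S  //  T S.
          branch 2.1.1 (add T S):
            ○ open, literals {P=true, Q=false, R=true, S=true}.
          branch 2.1.2 (add T S):
            ○ open, literals {P=true, Q=false, R=true, S=true}.
      branch 2.2 (add F S, F (S \lor S)):
        F (S \lor S): α-rule — add F S, F S.
        ○ open, literals {P=true, Q=false, R=true, S=false}.
1 branch closed, 3 open.
Each open branch fixes some atoms; the unmentioned ones are free. Counting distinct full assignments: branch {P=true, Q=false, R=true, S=true} (none free) contributes 1 new; branch {P=true, Q=false, R=true, S=true} (none free) contributes 0 new; branch {P=true, Q=false, R=true, S=false} (none free) contributes 1 new. Total: 2.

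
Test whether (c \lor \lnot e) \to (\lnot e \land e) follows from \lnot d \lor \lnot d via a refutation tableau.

Initial set: {(\lnot d \lor \lnot d); \lnot ((c \lor \lnot e) \to (\lnot e \land e))}.
\lnot ((c \lor \lnot e) \to (\lnot e \land e)): α-rule — add (c \lor \lnot e), \lnot (\lnot e \land e).
(\lnot d \lor \lnot d): β-rule — branch into \lnot d  //  \lnot d.
  branch 1 (add \lnot d):
    (c \lor \lnot e): β-rule — branch into c  //  \lnot e.
      branch 1.1 (add c):
        \lnot (\lnot e \land e): β-rule — branch into \lnot \lnot e  //  \lnot e.
          branch 1.1.1 (add \lnot \lnot e):
            ○ open, literals {c=1, d=0, e=1}.
          branch 1.1.2 (add \lnot e):
            ○ open, literals {c=1, d=0, e=0}.
      branch 1.2 (add \lnot e):
        \lnot (\lnot e \land e): β-rule — branch into \lnot \lnot e  //  \lnot e.
          branch 1.2.1 (add \lnot \lnot e):
            × closes — contains both e and \lnot e.
          branch 1.2.2 (add \lnot e):
            ○ open, literals {d=0, e=0}.
  branch 2 (add \lnot d):
    (c \lor \lnot e): β-rule — branch into c  //  \lnot e.
      branch 2.1 (add c):
        \lnot (\lnot e \land e): β-rule — branch into \lnot \lnot e  //  \lnot e.
          branch 2.1.1 (add \lnot \lnot e):
            ○ open, literals {c=1, d=0, e=1}.
          branch 2.1.2 (add \lnot e):
            ○ open, literals {c=1, d=0, e=0}.
      branch 2.2 (add \lnot e):
        \lnot (\lnot e \land e): β-rule — branch into \lnot \lnot e  //  \lnot e.
          branch 2.2.1 (add \lnot \lnot e):
            × closes — contains both e and \lnot e.
          branch 2.2.2 (add \lnot e):
            ○ open, literals {d=0, e=0}.
2 branches closed, 6 open.
An open branch gives a countermodel: c=1, d=0, e=1 (unmentioned atoms arbitrary); the premises hold there but the conclusion fails.

No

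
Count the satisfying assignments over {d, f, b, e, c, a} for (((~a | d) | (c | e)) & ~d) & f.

Initial set: {T ((((~a | d) | (c | e)) & ~d) & f)}.
T ((((~a | d) | (c | e)) & ~d) & f): α-rule — add T (((~a | d) | (c | e)) & ~d), T f.
T (((~a | d) | (c | e)) & ~d): α-rule — add T ((~a | d) | (c | e)), T ~d.
T ((~a | d) | (c | e)): β-rule — branch into T (~a | d)  //  T (c | e).
  branch 1 (add T (~a | d)):
    T (~a | d): β-rule — branch into T ~a  //  T d.
      branch 1.1 (add T ~a):
        ○ open, literals {a=false, d=false, f=true}.
      branch 1.2 (add T d):
        × closes — contains both d and ~d.
  branch 2 (add T (c | e)):
    T (c | e): β-rule — branch into T c  //  T e.
      branch 2.1 (add T c):
        ○ open, literals {c=true, d=false, f=true}.
      branch 2.2 (add T e):
        ○ open, literals {d=false, e=true, f=true}.
1 branch closed, 3 open.
Each open branch fixes some atoms; the unmentioned ones are free. Counting distinct full assignments: branch {a=false, d=false, f=true} (b, e, c) contributes 8 new; branch {c=true, d=false, f=true} (b, e, a) contributes 4 new; branch {d=false, e=true, f=true} (b, c, a) contributes 2 new. Total: 14.

14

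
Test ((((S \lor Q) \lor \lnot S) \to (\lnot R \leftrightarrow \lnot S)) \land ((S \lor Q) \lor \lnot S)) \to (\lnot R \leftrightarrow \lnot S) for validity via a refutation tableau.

Assume the negation and expand:
Initial set: {F (((((S \lor Q) \lor \lnot S) \to (\lnot R \leftrightarrow \lnot S)) \land ((S \lor Q) \lor \lnot S)) \to (\lnot R \leftrightarrow \lnot S))}.
F (((((S \lor Q) \lor \lnot S) \to (\lnot R \leftrightarrow \lnot S)) \land ((S \lor Q) \lor \lnot S)) \to (\lnot R \leftrightarrow \lnot S)): α-rule — add T ((((S \lor Q) \lor \lnot S) \to (\lnot R \leftrightarrow \lnot S)) \land ((S \lor Q) \lor \lnot S)), F (\lnot R \leftrightarrow \lnot S).
T ((((S \lor Q) \lor \lnot S) \to (\lnot R \leftrightarrow \lnot S)) \land ((S \lor Q) \lor \lnot S)): α-rule — add T (((S \lor Q) \lor \lnot S) \to (\lnot R \leftrightarrow \lnot S)), T ((S \lor Q) \lor \lnot S).
F (\lnot R \leftrightarrow \lnot S): β-rule — branch into T \lnot R, F \lnot S  //  F \lnot R, T \lnot S.
  branch 1 (add T \lnot R, F \lnot S):
    T (((S \lor Q) \lor \lnot S) \to (\lnot R \leftrightarrow \lnot S)): β-rule — branch into F ((S \lor Q) \lor \lnot S)  //  T (\lnot R \leftrightarrow \lnot S).
      branch 1.1 (add F ((S \lor Q) \lor \lnot S)):
        F ((S \lor Q) \lor \lnot S): α-rule — add F (S \lor Q), F \lnot S.
        F (S \lor Q): α-rule — add F S, F Q.
        × closes — contains both S and \lnot S.
      branch 1.2 (add T (\lnot R \leftrightarrow \lnot S)):
        T ((S \lor Q) \lor \lnot S): β-rule — branch into T (S \lor Q)  //  T \lnot S.
          branch 1.2.1 (add T (S \lor Q)):
            T (\lnot R \leftrightarrow \lnot S): β-rule — branch into T \lnot R, T \lnot S  //  F \lnot R, F \lnot S.
              branch 1.2.1.1 (add T \lnot R, T \lnot S):
                × closes — contains both S and \lnot S.
              branch 1.2.1.2 (add F \lnot R, F \lnot S):
                × closes — contains both R and \lnot R.
          branch 1.2.2 (add T \lnot S):
            × closes — contains both S and \lnot S.
  branch 2 (add F \lnot R, T \lnot S):
    T (((S \lor Q) \lor \lnot S) \to (\lnot R \leftrightarrow \lnot S)): β-rule — branch into F ((S \lor Q) \lor \lnot S)  //  T (\lnot R \leftrightarrow \lnot S).
      branch 2.1 (add F ((S \lor Q) \lor \lnot S)):
        F ((S \lor Q) \lor \lnot S): α-rule — add F (S \lor Q), F \lnot S.
        × closes — contains both S and \lnot S.
      branch 2.2 (add T (\lnot R \leftrightarrow \lnot S)):
        T ((S \lor Q) \lor \lnot S): β-rule — branch into T (S \lor Q)  //  T \lnot S.
          branch 2.2.1 (add T (S \lor Q)):
            T (\lnot R \leftrightarrow \lnot S): β-rule — branch into T \lnot R, T \lnot S  //  F \lnot R, F \lnot S.
              branch 2.2.1.1 (add T \lnot R, T \lnot S):
                × closes — contains both R and \lnot R.
              branch 2.2.1.2 (add F \lnot R, F \lnot S):
                × closes — contains both S and \lnot S.
          branch 2.2.2 (add T \lnot S):
            T (\lnot R \leftrightarrow \lnot S): β-rule — branch into T \lnot R, T \lnot S  //  F \lnot R, F \lnot S.
              branch 2.2.2.1 (add T \lnot R, T \lnot S):
                × closes — contains both R and \lnot R.
              branch 2.2.2.2 (add F \lnot R, F \lnot S):
                × closes — contains both S and \lnot S.
All 9 branches close.
Every branch closed, so the negation is unsatisfiable and the formula is valid.

Valid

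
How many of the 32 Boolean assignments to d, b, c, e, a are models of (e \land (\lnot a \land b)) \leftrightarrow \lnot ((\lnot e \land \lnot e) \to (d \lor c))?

Initial set: {T ((e \land (\lnot a \land b)) \leftrightarrow \lnot ((\lnot e \land \lnot e) \to (d \lor c)))}.
T ((e \land (\lnot a \land b)) \leftrightarrow \lnot ((\lnot e \land \lnot e) \to (d \lor c))): β-rule — branch into T (e \land (\lnot a \land b)), T \lnot ((\lnot e \land \lnot e) \to (d \lor c))  //  F (e \land (\lnot a \land b)), F \lnot ((\lnot e \land \lnot e) \to (d \lor c)).
  branch 1 (add T (e \land (\lnot a \land b)), T \lnot ((\lnot e \land \lnot e) \to (d \lor c))):
    T (e \land (\lnot a \land b)): α-rule — add T e, T (\lnot a \land b).
    T \lnot ((\lnot e \land \lnot e) \to (d \lor c)): α-rule — add T (\lnot e \land \lnot e), F (d \lor c).
    T (\lnot a \land b): α-rule — add T \lnot a, T b.
    T (\lnot e \land \lnot e): α-rule — add T \lnot e, T \lnot e.
    × closes — contains both e and \lnot e.
  branch 2 (add F (e \land (\lnot a \land b)), F \lnot ((\lnot e \land \lnot e) \to (d \lor c))):
    F (e \land (\lnot a \land b)): β-rule — branch into F e  //  F (\lnot a \land b).
      branch 2.1 (add F e):
        F \lnot ((\lnot e \land \lnot e) \to (d \lor c)): β-rule — branch into F (\lnot e \land \lnot e)  //  T (d \lor c).
          branch 2.1.1 (add F (\lnot e \land \lnot e)):
            F (\lnot e \land \lnot e): β-rule — branch into F \lnot e  //  F \lnot e.
              branch 2.1.1.1 (add F \lnot e):
                × closes — contains both e and \lnot e.
              branch 2.1.1.2 (add F \lnot e):
                × closes — contains both e and \lnot e.
          branch 2.1.2 (add T (d \lor c)):
            T (d \lor c): β-rule — branch into T d  //  T c.
              branch 2.1.2.1 (add T d):
                ○ open, literals {d=true, e=false}.
              branch 2.1.2.2 (add T c):
                ○ open, literals {c=true, e=false}.
      branch 2.2 (add F (\lnot a \land b)):
        F \lnot ((\lnot e \land \lnot e) \to (d \lor c)): β-rule — branch into F (\lnot e \land \lnot e)  //  T (d \lor c).
          branch 2.2.1 (add F (\lnot e \land \lnot e)):
            F (\lnot a \land b): β-rule — branch into F \lnot a  //  F b.
              branch 2.2.1.1 (add F \lnot a):
                F (\lnot e \land \lnot e): β-rule — branch into F \lnot e  //  F \lnot e.
                  branch 2.2.1.1.1 (add F \lnot e):
                    ○ open, literals {a=true, e=true}.
                  branch 2.2.1.1.2 (add F \lnot e):
                    ○ open, literals {a=true, e=true}.
              branch 2.2.1.2 (add F b):
                F (\lnot e \land \lnot e): β-rule — branch into F \lnot e  //  F \lnot e.
                  branch 2.2.1.2.1 (add F \lnot e):
                    ○ open, literals {b=false, e=true}.
                  branch 2.2.1.2.2 (add F \lnot e):
                    ○ open, literals {b=false, e=true}.
          branch 2.2.2 (add T (d \lor c)):
            F (\lnot a \land b): β-rule — branch into F \lnot a  //  F b.
              branch 2.2.2.1 (add F \lnot a):
                T (d \lor c): β-rule — branch into T d  //  T c.
                  branch 2.2.2.1.1 (add T d):
                    ○ open, literals {a=true, d=true}.
                  branch 2.2.2.1.2 (add T c):
                    ○ open, literals {a=true, c=true}.
              branch 2.2.2.2 (add F b):
                T (d \lor c): β-rule — branch into T d  //  T c.
                  branch 2.2.2.2.1 (add T d):
                    ○ open, literals {b=false, d=true}.
                  branch 2.2.2.2.2 (add T c):
                    ○ open, literals {b=false, c=true}.
3 branches closed, 10 open.
Each open branch fixes some atoms; the unmentioned ones are free. Counting distinct full assignments: branch {d=true, e=false} (b, c, a) contributes 8 new; branch {c=true, e=false} (d, b, a) contributes 4 new; branch {a=true, e=true} (d, b, c) contributes 8 new; branch {a=true, e=true} (d, b, c) contributes 0 new; branch {b=false, e=true} (d, c, a) contributes 4 new; branch {b=false, e=true} (d, c, a) contributes 0 new; branch {a=true, d=true} (b, c, e) contributes 0 new; branch {a=true, c=true} (d, b, e) contributes 0 new; branch {b=false, d=true} (c, e, a) contributes 0 new; branch {b=false, c=true} (d, e, a) contributes 0 new. Total: 24.

24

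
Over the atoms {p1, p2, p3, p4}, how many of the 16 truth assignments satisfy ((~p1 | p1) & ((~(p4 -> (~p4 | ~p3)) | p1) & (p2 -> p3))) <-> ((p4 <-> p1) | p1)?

Initial set: {T (((~p1 | p1) & ((~(p4 -> (~p4 | ~p3)) | p1) & (p2 -> p3))) <-> ((p4 <-> p1) | p1))}.
T (((~p1 | p1) & ((~(p4 -> (~p4 | ~p3)) | p1) & (p2 -> p3))) <-> ((p4 <-> p1) | p1)): β-rule — branch into T ((~p1 | p1) & ((~(p4 -> (~p4 | ~p3)) | p1) & (p2 -> p3))), T ((p4 <-> p1) | p1)  //  F ((~p1 | p1) & ((~(p4 -> (~p4 | ~p3)) | p1) & (p2 -> p3))), F ((p4 <-> p1) | p1).
  branch 1 (add T ((~p1 | p1) & ((~(p4 -> (~p4 | ~p3)) | p1) & (p2 -> p3))), T ((p4 <-> p1) | p1)):
    T ((~p1 | p1) & ((~(p4 -> (~p4 | ~p3)) | p1) & (p2 -> p3))): α-rule — add T (~p1 | p1), T ((~(p4 -> (~p4 | ~p3)) | p1) & (p2 -> p3)).
    T ((~(p4 -> (~p4 | ~p3)) | p1) & (p2 -> p3)): α-rule — add T (~(p4 -> (~p4 | ~p3)) | p1), T (p2 -> p3).
    T ((p4 <-> p1) | p1): β-rule — branch into T (p4 <-> p1)  //  T p1.
      branch 1.1 (add T (p4 <-> p1)):
        T (~p1 | p1): β-rule — branch into T ~p1  //  T p1.
          branch 1.1.1 (add T ~p1):
            T (~(p4 -> (~p4 | ~p3)) | p1): β-rule — branch into T ~(p4 -> (~p4 | ~p3))  //  T p1.
              branch 1.1.1.1 (add T ~(p4 -> (~p4 | ~p3))):
                T ~(p4 -> (~p4 | ~p3)): α-rule — add T p4, F (~p4 | ~p3).
                F (~p4 | ~p3): α-rule — add F ~p4, F ~p3.
                T (p2 -> p3): β-rule — branch into F p2  //  T p3.
                  branch 1.1.1.1.1 (add F p2):
                    T (p4 <-> p1): β-rule — branch into T p4, T p1  //  F p4, F p1.
                      branch 1.1.1.1.1.1 (add T p4, T p1):
                        × closes — contains both p1 and ~p1.
                      branch 1.1.1.1.1.2 (add F p4, F p1):
                        × closes — contains both p4 and ~p4.
                  branch 1.1.1.1.2 (add T p3):
                    T (p4 <-> p1): β-rule — branch into T p4, T p1  //  F p4, F p1.
                      branch 1.1.1.1.2.1 (add T p4, T p1):
                        × closes — contains both p1 and ~p1.
                      branch 1.1.1.1.2.2 (add F p4, F p1):
                        × closes — contains both p4 and ~p4.
              branch 1.1.1.2 (add T p1):
                × closes — contains both p1 and ~p1.
          branch 1.1.2 (add T p1):
            T (~(p4 -> (~p4 | ~p3)) | p1): β-rule — branch into T ~(p4 -> (~p4 | ~p3))  //  T p1.
              branch 1.1.2.1 (add T ~(p4 -> (~p4 | ~p3))):
                T ~(p4 -> (~p4 | ~p3)): α-rule — add T p4, F (~p4 | ~p3).
                F (~p4 | ~p3): α-rule — add F ~p4, F ~p3.
                T (p2 -> p3): β-rule — branch into F p2  //  T p3.
                  branch 1.1.2.1.1 (add F p2):
                    T (p4 <-> p1): β-rule — branch into T p4, T p1  //  F p4, F p1.
                      branch 1.1.2.1.1.1 (add T p4, T p1):
                        ○ open, literals {p1=true, p2=false, p3=true, p4=true}.
                      branch 1.1.2.1.1.2 (add F p4, F p1):
                        × closes — contains both p4 and ~p4.
                  branch 1.1.2.1.2 (add T p3):
                    T (p4 <-> p1): β-rule — branch into T p4, T p1  //  F p4, F p1.
                      branch 1.1.2.1.2.1 (add T p4, T p1):
                        ○ open, literals {p1=true, p3=true, p4=true}.
                      branch 1.1.2.1.2.2 (add F p4, F p1):
                        × closes — contains both p4 and ~p4.
              branch 1.1.2.2 (add T p1):
                T (p2 -> p3): β-rule — branch into F p2  //  T p3.
                  branch 1.1.2.2.1 (add F p2):
                    T (p4 <-> p1): β-rule — branch into T p4, T p1  //  F p4, F p1.
                      branch 1.1.2.2.1.1 (add T p4, T p1):
                        ○ open, literals {p1=true, p2=false, p4=true}.
                      branch 1.1.2.2.1.2 (add F p4, F p1):
                        × closes — contains both p1 and ~p1.
                  branch 1.1.2.2.2 (add T p3):
                    T (p4 <-> p1): β-rule — branch into T p4, T p1  //  F p4, F p1.
                      branch 1.1.2.2.2.1 (add T p4, T p1):
                        ○ open, literals {p1=true, p3=true, p4=true}.
                      branch 1.1.2.2.2.2 (add F p4, F p1):
                        × closes — contains both p1 and ~p1.
      branch 1.2 (add T p1):
        T (~p1 | p1): β-rule — branch into T ~p1  //  T p1.
          branch 1.2.1 (add T ~p1):
            × closes — contains both p1 and ~p1.
          branch 1.2.2 (add T p1):
            T (~(p4 -> (~p4 | ~p3)) | p1): β-rule — branch into T ~(p4 -> (~p4 | ~p3))  //  T p1.
              branch 1.2.2.1 (add T ~(p4 -> (~p4 | ~p3))):
                T ~(p4 -> (~p4 | ~p3)): α-rule — add T p4, F (~p4 | ~p3).
                F (~p4 | ~p3): α-rule — add F ~p4, F ~p3.
                T (p2 -> p3): β-rule — branch into F p2  //  T p3.
                  branch 1.2.2.1.1 (add F p2):
                    ○ open, literals {p1=true, p2=false, p3=true, p4=true}.
                  branch 1.2.2.1.2 (add T p3):
                    ○ open, literals {p1=true, p3=true, p4=true}.
              branch 1.2.2.2 (add T p1):
                T (p2 -> p3): β-rule — branch into F p2  //  T p3.
                  branch 1.2.2.2.1 (add F p2):
                    ○ open, literals {p1=true, p2=false}.
                  branch 1.2.2.2.2 (add T p3):
                    ○ open, literals {p1=true, p3=true}.
  branch 2 (add F ((~p1 | p1) & ((~(p4 -> (~p4 | ~p3)) | p1) & (p2 -> p3))), F ((p4 <-> p1) | p1)):
    F ((p4 <-> p1) | p1): α-rule — add F (p4 <-> p1), F p1.
    F ((~p1 | p1) & ((~(p4 -> (~p4 | ~p3)) | p1) & (p2 -> p3))): β-rule — branch into F (~p1 | p1)  //  F ((~(p4 -> (~p4 | ~p3)) | p1) & (p2 -> p3)).
      branch 2.1 (add F (~p1 | p1)):
        F (~p1 | p1): α-rule — add F ~p1, F p1.
        × closes — contains both p1 and ~p1.
      branch 2.2 (add F ((~(p4 -> (~p4 | ~p3)) | p1) & (p2 -> p3))):
        F (p4 <-> p1): β-rule — branch into T p4, F p1  //  F p4, T p1.
          branch 2.2.1 (add T p4, F p1):
            F ((~(p4 -> (~p4 | ~p3)) | p1) & (p2 -> p3)): β-rule — branch into F (~(p4 -> (~p4 | ~p3)) | p1)  //  F (p2 -> p3).
              branch 2.2.1.1 (add F (~(p4 -> (~p4 | ~p3)) | p1)):
                F (~(p4 -> (~p4 | ~p3)) | p1): α-rule — add F ~(p4 -> (~p4 | ~p3)), F p1.
                F ~(p4 -> (~p4 | ~p3)): β-rule — branch into F p4  //  T (~p4 | ~p3).
                  branch 2.2.1.1.1 (add F p4):
                    × closes — contains both p4 and ~p4.
                  branch 2.2.1.1.2 (add T (~p4 | ~p3)):
                    T (~p4 | ~p3): β-rule — branch into T ~p4  //  T ~p3.
                      branch 2.2.1.1.2.1 (add T ~p4):
                        × closes — contains both p4 and ~p4.
                      branch 2.2.1.1.2.2 (add T ~p3):
                        ○ open, literals {p1=false, p3=false, p4=true}.
              branch 2.2.1.2 (add F (p2 -> p3)):
                F (p2 -> p3): α-rule — add T p2, F p3.
                ○ open, literals {p1=false, p2=true, p3=false, p4=true}.
          branch 2.2.2 (add F p4, T p1):
            × closes — contains both p1 and ~p1.
14 branches closed, 10 open.
Each open branch fixes some atoms; the unmentioned ones are free. Counting distinct full assignments: branch {p1=true, p2=false, p3=true, p4=true} (none free) contributes 1 new; branch {p1=true, p3=true, p4=true} (p2) contributes 1 new; branch {p1=true, p2=false, p4=true} (p3) contributes 1 new; branch {p1=true, p3=true, p4=true} (p2) contributes 0 new; branch {p1=true, p2=false, p3=true, p4=true} (none free) contributes 0 new; branch {p1=true, p3=true, p4=true} (p2) contributes 0 new; branch {p1=true, p2=false} (p3, p4) contributes 2 new; branch {p1=true, p3=true} (p2, p4) contributes 1 new; branch {p1=false, p3=false, p4=true} (p2) contributes 2 new; branch {p1=false, p2=true, p3=false, p4=true} (none free) contributes 0 new. Total: 8.

8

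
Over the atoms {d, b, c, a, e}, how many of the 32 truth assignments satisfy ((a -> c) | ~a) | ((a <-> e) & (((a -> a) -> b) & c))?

24

Initial set: {(((a -> c) | ~a) | ((a <-> e) & (((a -> a) -> b) & c)))}.
(((a -> c) | ~a) | ((a <-> e) & (((a -> a) -> b) & c))): β-rule — branch into ((a -> c) | ~a)  //  ((a <-> e) & (((a -> a) -> b) & c)).
  branch 1 (add ((a -> c) | ~a)):
    ((a -> c) | ~a): β-rule — branch into (a -> c)  //  ~a.
      branch 1.1 (add (a -> c)):
        (a -> c): β-rule — branch into ~a  //  c.
          branch 1.1.1 (add ~a):
            ○ open, literals {a=0}.
          branch 1.1.2 (add c):
            ○ open, literals {c=1}.
      branch 1.2 (add ~a):
        ○ open, literals {a=0}.
  branch 2 (add ((a <-> e) & (((a -> a) -> b) & c))):
    ((a <-> e) & (((a -> a) -> b) & c)): α-rule — add (a <-> e), (((a -> a) -> b) & c).
    (((a -> a) -> b) & c): α-rule — add ((a -> a) -> b), c.
    (a <-> e): β-rule — branch into a, e  //  ~a, ~e.
      branch 2.1 (add a, e):
        ((a -> a) -> b): β-rule — branch into ~(a -> a)  //  b.
          branch 2.1.1 (add ~(a -> a)):
            ~(a -> a): α-rule — add a, ~a.
            × closes — contains both a and ~a.
          branch 2.1.2 (add b):
            ○ open, literals {a=1, b=1, c=1, e=1}.
      branch 2.2 (add ~a, ~e):
        ((a -> a) -> b): β-rule — branch into ~(a -> a)  //  b.
          branch 2.2.1 (add ~(a -> a)):
            ~(a -> a): α-rule — add a, ~a.
            × closes — contains both a and ~a.
          branch 2.2.2 (add b):
            ○ open, literals {a=0, b=1, c=1, e=0}.
2 branches closed, 5 open.
Each open branch fixes some atoms; the unmentioned ones are free. Counting distinct full assignments: branch {a=0} (d, b, c, e) contributes 16 new; branch {c=1} (d, b, a, e) contributes 8 new; branch {a=0} (d, b, c, e) contributes 0 new; branch {a=1, b=1, c=1, e=1} (d) contributes 0 new; branch {a=0, b=1, c=1, e=0} (d) contributes 0 new. Total: 24.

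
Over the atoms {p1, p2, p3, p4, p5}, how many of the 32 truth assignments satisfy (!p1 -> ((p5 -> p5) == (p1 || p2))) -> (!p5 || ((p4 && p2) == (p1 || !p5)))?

Initial set: {((!p1 -> ((p5 -> p5) == (p1 || p2))) -> (!p5 || ((p4 && p2) == (p1 || !p5))))}.
((!p1 -> ((p5 -> p5) == (p1 || p2))) -> (!p5 || ((p4 && p2) == (p1 || !p5)))): β-rule — branch into !(!p1 -> ((p5 -> p5) == (p1 || p2)))  //  (!p5 || ((p4 && p2) == (p1 || !p5))).
  branch 1 (add !(!p1 -> ((p5 -> p5) == (p1 || p2)))):
    !(!p1 -> ((p5 -> p5) == (p1 || p2))): α-rule — add !p1, !((p5 -> p5) == (p1 || p2)).
    !((p5 -> p5) == (p1 || p2)): β-rule — branch into (p5 -> p5), !(p1 || p2)  //  !(p5 -> p5), (p1 || p2).
      branch 1.1 (add (p5 -> p5), !(p1 || p2)):
        !(p1 || p2): α-rule — add !p1, !p2.
        (p5 -> p5): β-rule — branch into !p5  //  p5.
          branch 1.1.1 (add !p5):
            ○ open, literals {p1=false, p2=false, p5=false}.
          branch 1.1.2 (add p5):
            ○ open, literals {p1=false, p2=false, p5=true}.
      branch 1.2 (add !(p5 -> p5), (p1 || p2)):
        !(p5 -> p5): α-rule — add p5, !p5.
        × closes — contains both p5 and !p5.
  branch 2 (add (!p5 || ((p4 && p2) == (p1 || !p5)))):
    (!p5 || ((p4 && p2) == (p1 || !p5))): β-rule — branch into !p5  //  ((p4 && p2) == (p1 || !p5)).
      branch 2.1 (add !p5):
        ○ open, literals {p5=false}.
      branch 2.2 (add ((p4 && p2) == (p1 || !p5))):
        ((p4 && p2) == (p1 || !p5)): β-rule — branch into (p4 && p2), (p1 || !p5)  //  !(p4 && p2), !(p1 || !p5).
          branch 2.2.1 (add (p4 && p2), (p1 || !p5)):
            (p4 && p2): α-rule — add p4, p2.
            (p1 || !p5): β-rule — branch into p1  //  !p5.
              branch 2.2.1.1 (add p1):
                ○ open, literals {p1=true, p2=true, p4=true}.
              branch 2.2.1.2 (add !p5):
                ○ open, literals {p2=true, p4=true, p5=false}.
          branch 2.2.2 (add !(p4 && p2), !(p1 || !p5)):
            !(p1 || !p5): α-rule — add !p1, !!p5.
            !(p4 && p2): β-rule — branch into !p4  //  !p2.
              branch 2.2.2.1 (add !p4):
                ○ open, literals {p1=false, p4=false, p5=true}.
              branch 2.2.2.2 (add !p2):
                ○ open, literals {p1=false, p2=false, p5=true}.
1 branch closed, 7 open.
Each open branch fixes some atoms; the unmentioned ones are free. Counting distinct full assignments: branch {p1=false, p2=false, p5=false} (p3, p4) contributes 4 new; branch {p1=false, p2=false, p5=true} (p3, p4) contributes 4 new; branch {p5=false} (p1, p2, p3, p4) contributes 12 new; branch {p1=true, p2=true, p4=true} (p3, p5) contributes 2 new; branch {p2=true, p4=true, p5=false} (p1, p3) contributes 0 new; branch {p1=false, p4=false, p5=true} (p2, p3) contributes 2 new; branch {p1=false, p2=false, p5=true} (p3, p4) contributes 0 new. Total: 24.

24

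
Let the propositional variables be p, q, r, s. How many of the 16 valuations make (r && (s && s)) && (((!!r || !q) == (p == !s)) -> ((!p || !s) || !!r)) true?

Initial set: {T ((r && (s && s)) && (((!!r || !q) == (p == !s)) -> ((!p || !s) || !!r)))}.
T ((r && (s && s)) && (((!!r || !q) == (p == !s)) -> ((!p || !s) || !!r))): α-rule — add T (r && (s && s)), T (((!!r || !q) == (p == !s)) -> ((!p || !s) || !!r)).
T (r && (s && s)): α-rule — add T r, T (s && s).
T (s && s): α-rule — add T s, T s.
T (((!!r || !q) == (p == !s)) -> ((!p || !s) || !!r)): β-rule — branch into F ((!!r || !q) == (p == !s))  //  T ((!p || !s) || !!r).
  branch 1 (add F ((!!r || !q) == (p == !s))):
    F ((!!r || !q) == (p == !s)): β-rule — branch into T (!!r || !q), F (p == !s)  //  F (!!r || !q), T (p == !s).
      branch 1.1 (add T (!!r || !q), F (p == !s)):
        T (!!r || !q): β-rule — branch into T !!r  //  T !q.
          branch 1.1.1 (add T !!r):
            T !!r: drop double negation, giving T r.
            F (p == !s): β-rule — branch into T p, F !s  //  F p, T !s.
              branch 1.1.1.1 (add T p, F !s):
                ○ open, literals {p=true, r=true, s=true}.
              branch 1.1.1.2 (add F p, T !s):
                × closes — contains both s and !s.
          branch 1.1.2 (add T !q):
            F (p == !s): β-rule — branch into T p, F !s  //  F p, T !s.
              branch 1.1.2.1 (add T p, F !s):
                ○ open, literals {p=true, q=false, r=true, s=true}.
              branch 1.1.2.2 (add F p, T !s):
                × closes — contains both s and !s.
      branch 1.2 (add F (!!r || !q), T (p == !s)):
        F (!!r || !q): α-rule — add F !!r, F !q.
        F !!r: drop double negation, giving F r.
        × closes — contains both r and !r.
  branch 2 (add T ((!p || !s) || !!r)):
    T ((!p || !s) || !!r): β-rule — branch into T (!p || !s)  //  T !!r.
      branch 2.1 (add T (!p || !s)):
        T (!p || !s): β-rule — branch into T !p  //  T !s.
          branch 2.1.1 (add T !p):
            ○ open, literals {p=false, r=true, s=true}.
          branch 2.1.2 (add T !s):
            × closes — contains both s and !s.
      branch 2.2 (add T !!r):
        T !!r: drop double negation, giving T r.
        ○ open, literals {r=true, s=true}.
4 branches closed, 4 open.
Each open branch fixes some atoms; the unmentioned ones are free. Counting distinct full assignments: branch {p=true, r=true, s=true} (q) contributes 2 new; branch {p=true, q=false, r=true, s=true} (none free) contributes 0 new; branch {p=false, r=true, s=true} (q) contributes 2 new; branch {r=true, s=true} (p, q) contributes 0 new. Total: 4.

4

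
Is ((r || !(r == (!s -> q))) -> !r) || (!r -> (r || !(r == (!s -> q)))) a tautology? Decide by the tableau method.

Assume the negation and expand:
Initial set: {!(((r || !(r == (!s -> q))) -> !r) || (!r -> (r || !(r == (!s -> q)))))}.
!(((r || !(r == (!s -> q))) -> !r) || (!r -> (r || !(r == (!s -> q))))): α-rule — add !((r || !(r == (!s -> q))) -> !r), !(!r -> (r || !(r == (!s -> q)))).
!((r || !(r == (!s -> q))) -> !r): α-rule — add (r || !(r == (!s -> q))), !!r.
!(!r -> (r || !(r == (!s -> q)))): α-rule — add !r, !(r || !(r == (!s -> q))).
× closes — contains both r and !r.
All 1 branch closes.
Every branch closed, so the negation is unsatisfiable and the formula is valid.

Valid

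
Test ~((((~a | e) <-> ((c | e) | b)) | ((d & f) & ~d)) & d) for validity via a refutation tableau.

Not valid

Assume the negation and expand:
Initial set: {~~((((~a | e) <-> ((c | e) | b)) | ((d & f) & ~d)) & d)}.
~~((((~a | e) <-> ((c | e) | b)) | ((d & f) & ~d)) & d): α-rule — add (((~a | e) <-> ((c | e) | b)) | ((d & f) & ~d)), d.
(((~a | e) <-> ((c | e) | b)) | ((d & f) & ~d)): β-rule — branch into ((~a | e) <-> ((c | e) | b))  //  ((d & f) & ~d).
  branch 1 (add ((~a | e) <-> ((c | e) | b))):
    ((~a | e) <-> ((c | e) | b)): β-rule — branch into (~a | e), ((c | e) | b)  //  ~(~a | e), ~((c | e) | b).
      branch 1.1 (add (~a | e), ((c | e) | b)):
        (~a | e): β-rule — branch into ~a  //  e.
          branch 1.1.1 (add ~a):
            ((c | e) | b): β-rule — branch into (c | e)  //  b.
              branch 1.1.1.1 (add (c | e)):
                (c | e): β-rule — branch into c  //  e.
                  branch 1.1.1.1.1 (add c):
                    ○ open, literals {a=F, c=T, d=T}.
                  branch 1.1.1.1.2 (add e):
                    ○ open, literals {a=F, d=T, e=T}.
              branch 1.1.1.2 (add b):
                ○ open, literals {a=F, b=T, d=T}.
          branch 1.1.2 (add e):
            ((c | e) | b): β-rule — branch into (c | e)  //  b.
              branch 1.1.2.1 (add (c | e)):
                (c | e): β-rule — branch into c  //  e.
                  branch 1.1.2.1.1 (add c):
                    ○ open, literals {c=T, d=T, e=T}.
                  branch 1.1.2.1.2 (add e):
                    ○ open, literals {d=T, e=T}.
              branch 1.1.2.2 (add b):
                ○ open, literals {b=T, d=T, e=T}.
      branch 1.2 (add ~(~a | e), ~((c | e) | b)):
        ~(~a | e): α-rule — add ~~a, ~e.
        ~((c | e) | b): α-rule — add ~(c | e), ~b.
        ~(c | e): α-rule — add ~c, ~e.
        ○ open, literals {a=T, b=F, c=F, d=T, e=F}.
  branch 2 (add ((d & f) & ~d)):
    ((d & f) & ~d): α-rule — add (d & f), ~d.
    × closes — contains both d and ~d.
1 branch closed, 7 open.
An open branch gives a countermodel: a=F, c=T, d=T (unmentioned atoms arbitrary); under it the original formula is false.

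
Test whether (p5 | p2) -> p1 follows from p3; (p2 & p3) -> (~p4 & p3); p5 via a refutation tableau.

Initial set: {p3; ((p2 & p3) -> (~p4 & p3)); p5; ~((p5 | p2) -> p1)}.
~((p5 | p2) -> p1): α-rule — add (p5 | p2), ~p1.
((p2 & p3) -> (~p4 & p3)): β-rule — branch into ~(p2 & p3)  //  (~p4 & p3).
  branch 1 (add ~(p2 & p3)):
    (p5 | p2): β-rule — branch into p5  //  p2.
      branch 1.1 (add p5):
        ~(p2 & p3): β-rule — branch into ~p2  //  ~p3.
          branch 1.1.1 (add ~p2):
            ○ open, literals {p1=0, p2=0, p3=1, p5=1}.
          branch 1.1.2 (add ~p3):
            × closes — contains both p3 and ~p3.
      branch 1.2 (add p2):
        ~(p2 & p3): β-rule — branch into ~p2  //  ~p3.
          branch 1.2.1 (add ~p2):
            × closes — contains both p2 and ~p2.
          branch 1.2.2 (add ~p3):
            × closes — contains both p3 and ~p3.
  branch 2 (add (~p4 & p3)):
    (~p4 & p3): α-rule — add ~p4, p3.
    (p5 | p2): β-rule — branch into p5  //  p2.
      branch 2.1 (add p5):
        ○ open, literals {p1=0, p3=1, p4=0, p5=1}.
      branch 2.2 (add p2):
        ○ open, literals {p1=0, p2=1, p3=1, p4=0, p5=1}.
3 branches closed, 3 open.
An open branch gives a countermodel: p1=0, p2=0, p3=1, p5=1 (unmentioned atoms arbitrary); the premises hold there but the conclusion fails.

No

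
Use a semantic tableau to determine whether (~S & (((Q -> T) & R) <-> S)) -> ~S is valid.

Assume the negation and expand:
Initial set: {~((~S & (((Q -> T) & R) <-> S)) -> ~S)}.
~((~S & (((Q -> T) & R) <-> S)) -> ~S): α-rule — add (~S & (((Q -> T) & R) <-> S)), ~~S.
(~S & (((Q -> T) & R) <-> S)): α-rule — add ~S, (((Q -> T) & R) <-> S).
× closes — contains both S and ~S.
All 1 branch closes.
Every branch closed, so the negation is unsatisfiable and the formula is valid.

Valid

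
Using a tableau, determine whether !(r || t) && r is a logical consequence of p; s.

No

Initial set: {T p; T s; F (!(r || t) && r)}.
F (!(r || t) && r): β-rule — branch into F !(r || t)  //  F r.
  branch 1 (add F !(r || t)):
    F !(r || t): β-rule — branch into T r  //  T t.
      branch 1.1 (add T r):
        ○ open, literals {p=1, r=1, s=1}.
      branch 1.2 (add T t):
        ○ open, literals {p=1, s=1, t=1}.
  branch 2 (add F r):
    ○ open, literals {p=1, r=0, s=1}.
0 branches closed, 3 open.
An open branch gives a countermodel: p=1, r=1, s=1 (unmentioned atoms arbitrary); the premises hold there but the conclusion fails.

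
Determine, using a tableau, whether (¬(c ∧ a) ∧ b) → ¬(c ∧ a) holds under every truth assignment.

Valid

Assume the negation and expand:
Initial set: {¬((¬(c ∧ a) ∧ b) → ¬(c ∧ a))}.
¬((¬(c ∧ a) ∧ b) → ¬(c ∧ a)): α-rule — add (¬(c ∧ a) ∧ b), ¬¬(c ∧ a).
(¬(c ∧ a) ∧ b): α-rule — add ¬(c ∧ a), b.
¬¬(c ∧ a): α-rule — add c, a.
¬(c ∧ a): β-rule — branch into ¬c  //  ¬a.
  branch 1 (add ¬c):
    × closes — contains both c and ¬c.
  branch 2 (add ¬a):
    × closes — contains both a and ¬a.
All 2 branches close.
Every branch closed, so the negation is unsatisfiable and the formula is valid.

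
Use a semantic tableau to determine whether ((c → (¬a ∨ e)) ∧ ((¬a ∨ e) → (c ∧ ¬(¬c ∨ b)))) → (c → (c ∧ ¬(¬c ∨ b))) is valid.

Assume the negation and expand:
Initial set: {¬(((c → (¬a ∨ e)) ∧ ((¬a ∨ e) → (c ∧ ¬(¬c ∨ b)))) → (c → (c ∧ ¬(¬c ∨ b))))}.
¬(((c → (¬a ∨ e)) ∧ ((¬a ∨ e) → (c ∧ ¬(¬c ∨ b)))) → (c → (c ∧ ¬(¬c ∨ b)))): α-rule — add ((c → (¬a ∨ e)) ∧ ((¬a ∨ e) → (c ∧ ¬(¬c ∨ b)))), ¬(c → (c ∧ ¬(¬c ∨ b))).
((c → (¬a ∨ e)) ∧ ((¬a ∨ e) → (c ∧ ¬(¬c ∨ b)))): α-rule — add (c → (¬a ∨ e)), ((¬a ∨ e) → (c ∧ ¬(¬c ∨ b))).
¬(c → (c ∧ ¬(¬c ∨ b))): α-rule — add c, ¬(c ∧ ¬(¬c ∨ b)).
(c → (¬a ∨ e)): β-rule — branch into ¬c  //  (¬a ∨ e).
  branch 1 (add ¬c):
    × closes — contains both c and ¬c.
  branch 2 (add (¬a ∨ e)):
    ((¬a ∨ e) → (c ∧ ¬(¬c ∨ b))): β-rule — branch into ¬(¬a ∨ e)  //  (c ∧ ¬(¬c ∨ b)).
      branch 2.1 (add ¬(¬a ∨ e)):
        ¬(¬a ∨ e): α-rule — add ¬¬a, ¬e.
        ¬(c ∧ ¬(¬c ∨ b)): β-rule — branch into ¬c  //  ¬¬(¬c ∨ b).
          branch 2.1.1 (add ¬c):
            × closes — contains both c and ¬c.
          branch 2.1.2 (add ¬¬(¬c ∨ b)):
            (¬a ∨ e): β-rule — branch into ¬a  //  e.
              branch 2.1.2.1 (add ¬a):
                × closes — contains both a and ¬a.
              branch 2.1.2.2 (add e):
                × closes — contains both e and ¬e.
      branch 2.2 (add (c ∧ ¬(¬c ∨ b))):
        (c ∧ ¬(¬c ∨ b)): α-rule — add c, ¬(¬c ∨ b).
        ¬(¬c ∨ b): α-rule — add ¬¬c, ¬b.
        ¬(c ∧ ¬(¬c ∨ b)): β-rule — branch into ¬c  //  ¬¬(¬c ∨ b).
          branch 2.2.1 (add ¬c):
            × closes — contains both c and ¬c.
          branch 2.2.2 (add ¬¬(¬c ∨ b)):
            (¬a ∨ e): β-rule — branch into ¬a  //  e.
              branch 2.2.2.1 (add ¬a):
                ¬¬(¬c ∨ b): β-rule — branch into ¬c  //  b.
                  branch 2.2.2.1.1 (add ¬c):
                    × closes — contains both c and ¬c.
                  branch 2.2.2.1.2 (add b):
                    × closes — contains both b and ¬b.
              branch 2.2.2.2 (add e):
                ¬¬(¬c ∨ b): β-rule — branch into ¬c  //  b.
                  branch 2.2.2.2.1 (add ¬c):
                    × closes — contains both c and ¬c.
                  branch 2.2.2.2.2 (add b):
                    × closes — contains both b and ¬b.
All 9 branches close.
Every branch closed, so the negation is unsatisfiable and the formula is valid.

Valid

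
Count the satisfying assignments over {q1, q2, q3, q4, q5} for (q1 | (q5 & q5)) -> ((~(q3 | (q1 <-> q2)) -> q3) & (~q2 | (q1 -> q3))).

Initial set: {((q1 | (q5 & q5)) -> ((~(q3 | (q1 <-> q2)) -> q3) & (~q2 | (q1 -> q3))))}.
((q1 | (q5 & q5)) -> ((~(q3 | (q1 <-> q2)) -> q3) & (~q2 | (q1 -> q3)))): β-rule — branch into ~(q1 | (q5 & q5))  //  ((~(q3 | (q1 <-> q2)) -> q3) & (~q2 | (q1 -> q3))).
  branch 1 (add ~(q1 | (q5 & q5))):
    ~(q1 | (q5 & q5)): α-rule — add ~q1, ~(q5 & q5).
    ~(q5 & q5): β-rule — branch into ~q5  //  ~q5.
      branch 1.1 (add ~q5):
        ○ open, literals {q1=false, q5=false}.
      branch 1.2 (add ~q5):
        ○ open, literals {q1=false, q5=false}.
  branch 2 (add ((~(q3 | (q1 <-> q2)) -> q3) & (~q2 | (q1 -> q3)))):
    ((~(q3 | (q1 <-> q2)) -> q3) & (~q2 | (q1 -> q3))): α-rule — add (~(q3 | (q1 <-> q2)) -> q3), (~q2 | (q1 -> q3)).
    (~(q3 | (q1 <-> q2)) -> q3): β-rule — branch into ~~(q3 | (q1 <-> q2))  //  q3.
      branch 2.1 (add ~~(q3 | (q1 <-> q2))):
        (~q2 | (q1 -> q3)): β-rule — branch into ~q2  //  (q1 -> q3).
          branch 2.1.1 (add ~q2):
            ~~(q3 | (q1 <-> q2)): β-rule — branch into q3  //  (q1 <-> q2).
              branch 2.1.1.1 (add q3):
                ○ open, literals {q2=false, q3=true}.
              branch 2.1.1.2 (add (q1 <-> q2)):
                (q1 <-> q2): β-rule — branch into q1, q2  //  ~q1, ~q2.
                  branch 2.1.1.2.1 (add q1, q2):
                    × closes — contains both q2 and ~q2.
                  branch 2.1.1.2.2 (add ~q1, ~q2):
                    ○ open, literals {q1=false, q2=false}.
          branch 2.1.2 (add (q1 -> q3)):
            ~~(q3 | (q1 <-> q2)): β-rule — branch into q3  //  (q1 <-> q2).
              branch 2.1.2.1 (add q3):
                (q1 -> q3): β-rule — branch into ~q1  //  q3.
                  branch 2.1.2.1.1 (add ~q1):
                    ○ open, literals {q1=false, q3=true}.
                  branch 2.1.2.1.2 (add q3):
                    ○ open, literals {q3=true}.
              branch 2.1.2.2 (add (q1 <-> q2)):
                (q1 -> q3): β-rule — branch into ~q1  //  q3.
                  branch 2.1.2.2.1 (add ~q1):
                    (q1 <-> q2): β-rule — branch into q1, q2  //  ~q1, ~q2.
                      branch 2.1.2.2.1.1 (add q1, q2):
                        × closes — contains both q1 and ~q1.
                      branch 2.1.2.2.1.2 (add ~q1, ~q2):
                        ○ open, literals {q1=false, q2=false}.
                  branch 2.1.2.2.2 (add q3):
                    (q1 <-> q2): β-rule — branch into q1, q2  //  ~q1, ~q2.
                      branch 2.1.2.2.2.1 (add q1, q2):
                        ○ open, literals {q1=true, q2=true, q3=true}.
                      branch 2.1.2.2.2.2 (add ~q1, ~q2):
                        ○ open, literals {q1=false, q2=false, q3=true}.
      branch 2.2 (add q3):
        (~q2 | (q1 -> q3)): β-rule — branch into ~q2  //  (q1 -> q3).
          branch 2.2.1 (add ~q2):
            ○ open, literals {q2=false, q3=true}.
          branch 2.2.2 (add (q1 -> q3)):
            (q1 -> q3): β-rule — branch into ~q1  //  q3.
              branch 2.2.2.1 (add ~q1):
                ○ open, literals {q1=false, q3=true}.
              branch 2.2.2.2 (add q3):
                ○ open, literals {q3=true}.
2 branches closed, 12 open.
Each open branch fixes some atoms; the unmentioned ones are free. Counting distinct full assignments: branch {q1=false, q5=false} (q2, q3, q4) contributes 8 new; branch {q1=false, q5=false} (q2, q3, q4) contributes 0 new; branch {q2=false, q3=true} (q1, q4, q5) contributes 6 new; branch {q1=false, q2=false} (q3, q4, q5) contributes 2 new; branch {q1=false, q3=true} (q2, q4, q5) contributes 2 new; branch {q3=true} (q1, q2, q4, q5) contributes 4 new; branch {q1=false, q2=false} (q3, q4, q5) contributes 0 new; branch {q1=true, q2=true, q3=true} (q4, q5) contributes 0 new; branch {q1=false, q2=false, q3=true} (q4, q5) contributes 0 new; branch {q2=false, q3=true} (q1, q4, q5) contributes 0 new; branch {q1=false, q3=true} (q2, q4, q5) contributes 0 new; branch {q3=true} (q1, q2, q4, q5) contributes 0 new. Total: 22.

22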